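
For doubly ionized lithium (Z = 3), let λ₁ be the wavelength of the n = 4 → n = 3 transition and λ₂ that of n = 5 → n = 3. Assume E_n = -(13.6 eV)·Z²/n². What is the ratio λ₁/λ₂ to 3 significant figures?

λ ∝ 1/ΔE ∝ 1/(1/n_f² − 1/n_i²), and the Z² and hc factors cancel in the ratio.
λ₁/λ₂ = (1/3² − 1/5²)/(1/3² − 1/4²) = 0.07111/0.04861 = 1.46.

1.46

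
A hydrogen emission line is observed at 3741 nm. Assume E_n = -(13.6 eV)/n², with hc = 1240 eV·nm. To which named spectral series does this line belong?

ΔE = 1240/3741 = 0.3315 eV.
This matches 13.6 × (1/5² − 1/8²), so n_f = 5: the Pfund series.

Pfund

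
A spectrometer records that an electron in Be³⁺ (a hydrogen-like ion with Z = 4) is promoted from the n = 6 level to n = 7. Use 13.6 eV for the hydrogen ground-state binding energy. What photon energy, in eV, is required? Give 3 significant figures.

1.60 eV

The Bohr energies scale as Z², so for Z = 4: E_n = −217.6/n² eV.
E_7 = −217.6/49 = −4.441 eV and E_6 = −217.6/36 = −6.044 eV.
The photon energy is |E_7 − E_6| = 1.60 eV.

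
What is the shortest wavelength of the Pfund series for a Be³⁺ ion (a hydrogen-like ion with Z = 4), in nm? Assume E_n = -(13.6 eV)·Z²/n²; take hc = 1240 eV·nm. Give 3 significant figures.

The Pfund series has lower level n_f = 5; the series limit corresponds to n_i → ∞.
ΔE_max = 13.6 × 16 / 5² = 8.704 eV.
λ_min = 1240 / 8.704 = 142 nm.

142 nm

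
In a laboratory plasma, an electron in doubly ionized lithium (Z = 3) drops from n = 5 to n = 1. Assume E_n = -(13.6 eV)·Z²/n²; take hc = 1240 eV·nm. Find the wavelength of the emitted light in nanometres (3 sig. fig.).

For Z = 3 the level energies scale as Z², so the effective Rydberg energy is 13.6 × 9 = 122.4 eV.
ΔE = 122.4 × (1/1² − 1/5²) = 122.4 × 0.9600 = 117.5 eV.
λ = hc/ΔE = 1240 / 117.5 = 10.6 nm.

10.6 nm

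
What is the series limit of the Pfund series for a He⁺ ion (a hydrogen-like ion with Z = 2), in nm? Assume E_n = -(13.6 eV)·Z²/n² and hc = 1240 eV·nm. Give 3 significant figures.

The Pfund series has lower level n_f = 5; the series limit corresponds to n_i → ∞.
ΔE_max = 13.6 × 4 / 5² = 2.176 eV.
λ_min = 1240 / 2.176 = 570 nm.

570 nm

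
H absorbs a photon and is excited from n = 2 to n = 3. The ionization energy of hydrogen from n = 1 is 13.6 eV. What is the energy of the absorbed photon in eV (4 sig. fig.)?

1.889 eV

E_3 = −13.60/9 = −1.511 eV and E_2 = −13.60/4 = −3.400 eV.
The photon energy is |E_3 − E_2| = 1.889 eV.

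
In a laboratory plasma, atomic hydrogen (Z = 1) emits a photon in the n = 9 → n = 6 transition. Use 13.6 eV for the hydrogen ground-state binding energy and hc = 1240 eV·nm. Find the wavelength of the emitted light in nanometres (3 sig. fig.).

ΔE = 13.60 × (1/6² − 1/9²) = 13.60 × 0.01543 = 0.2099 eV.
λ = hc/ΔE = 1240 / 0.2099 = 5910 nm.

5910 nm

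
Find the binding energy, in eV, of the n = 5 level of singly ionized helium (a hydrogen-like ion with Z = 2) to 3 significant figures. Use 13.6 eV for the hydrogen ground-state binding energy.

2.18 eV

E_n = −13.6 Z²/n² = −54.40/n² eV for Z = 2.
E_5 = −54.40/25 = −2.18 eV, so ionization (to E = 0) requires 2.18 eV.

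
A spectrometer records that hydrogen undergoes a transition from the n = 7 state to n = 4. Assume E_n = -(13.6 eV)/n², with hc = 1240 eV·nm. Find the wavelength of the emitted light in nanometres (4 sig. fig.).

2166 nm

ΔE = 13.60 × (1/4² − 1/7²) = 13.60 × 0.04209 = 0.5724 eV.
λ = hc/ΔE = 1240 / 0.5724 = 2166 nm.
This line belongs to the Brackett series.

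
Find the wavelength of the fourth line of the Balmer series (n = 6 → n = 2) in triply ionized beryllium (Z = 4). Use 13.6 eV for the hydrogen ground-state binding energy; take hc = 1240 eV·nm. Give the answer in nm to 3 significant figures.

The Balmer series terminates on n_f = 2; the fourth line has n_i = 2+4 = 6.
ΔE = 217.6 × (1/2² − 1/6²) = 48.36 eV.
λ = 1240 / 48.36 = 25.6 nm.

25.6 nm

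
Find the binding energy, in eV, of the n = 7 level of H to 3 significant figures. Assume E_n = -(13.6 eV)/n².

E_7 = −13.60/49 = −0.278 eV, so ionization (to E = 0) requires 0.278 eV.

0.278 eV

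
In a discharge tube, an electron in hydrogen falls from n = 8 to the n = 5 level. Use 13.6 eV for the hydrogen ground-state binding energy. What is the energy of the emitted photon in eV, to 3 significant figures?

E_8 = −13.60/64 = −0.2125 eV and E_5 = −13.60/25 = −0.5440 eV.
The photon energy is |E_8 − E_5| = 0.332 eV.

0.332 eV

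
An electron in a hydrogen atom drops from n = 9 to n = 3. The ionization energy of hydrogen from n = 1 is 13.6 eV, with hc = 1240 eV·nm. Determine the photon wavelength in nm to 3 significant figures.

923 nm

ΔE = 13.60 × (1/3² − 1/9²) = 13.60 × 0.09877 = 1.343 eV.
λ = hc/ΔE = 1240 / 1.343 = 923 nm.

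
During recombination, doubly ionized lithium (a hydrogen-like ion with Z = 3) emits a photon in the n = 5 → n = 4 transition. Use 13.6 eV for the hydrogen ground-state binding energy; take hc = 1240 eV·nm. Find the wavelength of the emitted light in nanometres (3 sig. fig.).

450 nm

For Z = 3 the level energies scale as Z², so the effective Rydberg energy is 13.6 × 9 = 122.4 eV.
ΔE = 122.4 × (1/4² − 1/5²) = 122.4 × 0.02250 = 2.754 eV.
λ = hc/ΔE = 1240 / 2.754 = 450 nm.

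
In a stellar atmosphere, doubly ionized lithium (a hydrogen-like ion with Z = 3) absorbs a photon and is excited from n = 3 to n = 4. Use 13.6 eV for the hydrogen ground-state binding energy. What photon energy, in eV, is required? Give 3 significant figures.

The Bohr energies scale as Z², so for Z = 3: E_n = −122.4/n² eV.
E_4 = −122.4/16 = −7.650 eV and E_3 = −122.4/9 = −13.60 eV.
The photon energy is |E_4 − E_3| = 5.95 eV.

5.95 eV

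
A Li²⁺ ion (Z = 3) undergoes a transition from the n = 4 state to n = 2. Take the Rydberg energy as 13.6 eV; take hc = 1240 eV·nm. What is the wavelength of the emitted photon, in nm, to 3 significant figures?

For Z = 3 the level energies scale as Z², so the effective Rydberg energy is 13.6 × 9 = 122.4 eV.
ΔE = 122.4 × (1/2² − 1/4²) = 122.4 × 0.1875 = 22.95 eV.
λ = hc/ΔE = 1240 / 22.95 = 54.0 nm.

54.0 nm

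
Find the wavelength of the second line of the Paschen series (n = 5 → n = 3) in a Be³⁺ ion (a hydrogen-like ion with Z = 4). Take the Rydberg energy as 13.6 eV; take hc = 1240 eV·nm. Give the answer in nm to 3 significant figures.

80.1 nm

The Paschen series terminates on n_f = 3; the second line has n_i = 3+2 = 5.
ΔE = 217.6 × (1/3² − 1/5²) = 15.47 eV.
λ = 1240 / 15.47 = 80.1 nm.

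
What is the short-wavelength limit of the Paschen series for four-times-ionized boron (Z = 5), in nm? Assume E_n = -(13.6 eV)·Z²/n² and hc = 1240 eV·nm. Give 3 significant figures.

The Paschen series has lower level n_f = 3; the series limit corresponds to n_i → ∞.
ΔE_max = 13.6 × 25 / 3² = 37.78 eV.
λ_min = 1240 / 37.78 = 32.8 nm.

32.8 nm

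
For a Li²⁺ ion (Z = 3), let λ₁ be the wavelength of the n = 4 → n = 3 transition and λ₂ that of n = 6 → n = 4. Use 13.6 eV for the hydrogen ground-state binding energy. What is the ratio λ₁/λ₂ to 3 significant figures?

λ ∝ 1/ΔE ∝ 1/(1/n_f² − 1/n_i²), and the Z² and hc factors cancel in the ratio.
λ₁/λ₂ = (1/4² − 1/6²)/(1/3² − 1/4²) = 0.03472/0.04861 = 0.714.

0.714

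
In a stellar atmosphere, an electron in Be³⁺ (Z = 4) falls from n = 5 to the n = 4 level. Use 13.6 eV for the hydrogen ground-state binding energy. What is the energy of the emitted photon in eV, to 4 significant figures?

4.896 eV

The Bohr energies scale as Z², so for Z = 4: E_n = −217.6/n² eV.
E_5 = −217.6/25 = −8.704 eV and E_4 = −217.6/16 = −13.60 eV.
The photon energy is |E_5 − E_4| = 4.896 eV.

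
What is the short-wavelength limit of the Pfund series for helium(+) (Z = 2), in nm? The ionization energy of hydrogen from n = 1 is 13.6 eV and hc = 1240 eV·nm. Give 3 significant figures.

570 nm

The Pfund series has lower level n_f = 5; the series limit corresponds to n_i → ∞.
ΔE_max = 13.6 × 4 / 5² = 2.176 eV.
λ_min = 1240 / 2.176 = 570 nm.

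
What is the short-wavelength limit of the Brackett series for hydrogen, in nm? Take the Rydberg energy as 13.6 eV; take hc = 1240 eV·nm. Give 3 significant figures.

The Brackett series has lower level n_f = 4; the series limit corresponds to n_i → ∞.
ΔE_max = 13.6 × 1 / 4² = 0.8500 eV.
λ_min = 1240 / 0.8500 = 1460 nm.

1460 nm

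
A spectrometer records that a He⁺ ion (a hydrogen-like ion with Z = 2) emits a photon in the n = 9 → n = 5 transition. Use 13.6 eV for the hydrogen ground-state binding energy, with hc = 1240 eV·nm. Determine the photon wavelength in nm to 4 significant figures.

For Z = 2 the level energies scale as Z², so the effective Rydberg energy is 13.6 × 4 = 54.40 eV.
ΔE = 54.40 × (1/5² − 1/9²) = 54.40 × 0.02765 = 1.504 eV.
λ = hc/ΔE = 1240 / 1.504 = 824.3 nm.

824.3 nm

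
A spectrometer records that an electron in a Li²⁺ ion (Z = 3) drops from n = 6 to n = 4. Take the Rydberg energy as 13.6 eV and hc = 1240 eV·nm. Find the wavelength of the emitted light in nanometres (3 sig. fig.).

292 nm

For Z = 3 the level energies scale as Z², so the effective Rydberg energy is 13.6 × 9 = 122.4 eV.
ΔE = 122.4 × (1/4² − 1/6²) = 122.4 × 0.03472 = 4.250 eV.
λ = hc/ΔE = 1240 / 4.250 = 292 nm.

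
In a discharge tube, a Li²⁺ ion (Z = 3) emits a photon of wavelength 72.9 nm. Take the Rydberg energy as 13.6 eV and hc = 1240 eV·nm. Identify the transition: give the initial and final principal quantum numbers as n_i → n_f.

The photon energy is ΔE = hc/λ = 1240 / 72.9 = 17.01 eV.
With Z = 3, ΔE = 122.4 × (1/n_f² − 1/n_i²), so 1/n_f² − 1/n_i² = 0.1390.
Trying n_f = 2 gives 1/n_i² = 0.1110, i.e. n_i ≈ 3; this pair matches.

n_i = 3, n_f = 2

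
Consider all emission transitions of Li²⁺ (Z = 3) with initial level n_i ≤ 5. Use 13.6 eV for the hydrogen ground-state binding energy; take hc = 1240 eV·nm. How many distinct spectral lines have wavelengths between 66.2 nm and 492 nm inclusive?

4

Enumerate all n_i → n_f pairs with 1 ≤ n_f < n_i ≤ 5 and compute λ = 1240 / [13.6·9·(1/n_f² − 1/n_i²)].
Lines falling in [66.2, 492] nm: 3→2 (72.94 nm), 5→3 (142.5 nm), 4→3 (208.4 nm), 5→4 (450.3 nm).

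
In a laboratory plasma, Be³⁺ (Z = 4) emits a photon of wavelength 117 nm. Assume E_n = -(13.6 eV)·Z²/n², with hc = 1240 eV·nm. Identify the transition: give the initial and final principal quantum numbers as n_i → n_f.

n_i = 4, n_f = 3

The photon energy is ΔE = hc/λ = 1240 / 117 = 10.60 eV.
With Z = 4, ΔE = 217.6 × (1/n_f² − 1/n_i²), so 1/n_f² − 1/n_i² = 0.04871.
Trying n_f = 3 gives 1/n_i² = 0.06241, i.e. n_i ≈ 4; this pair matches.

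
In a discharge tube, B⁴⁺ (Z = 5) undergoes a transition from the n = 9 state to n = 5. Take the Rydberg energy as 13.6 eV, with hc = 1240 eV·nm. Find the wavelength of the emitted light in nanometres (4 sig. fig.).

For Z = 5 the level energies scale as Z², so the effective Rydberg energy is 13.6 × 25 = 340.0 eV.
ΔE = 340.0 × (1/5² − 1/9²) = 340.0 × 0.02765 = 9.402 eV.
λ = hc/ΔE = 1240 / 9.402 = 131.9 nm.

131.9 nm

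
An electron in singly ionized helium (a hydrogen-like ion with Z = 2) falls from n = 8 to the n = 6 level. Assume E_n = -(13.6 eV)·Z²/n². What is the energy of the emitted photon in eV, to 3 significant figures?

The Bohr energies scale as Z², so for Z = 2: E_n = −54.40/n² eV.
E_8 = −54.40/64 = −0.8500 eV and E_6 = −54.40/36 = −1.511 eV.
The photon energy is |E_8 − E_6| = 0.661 eV.

0.661 eV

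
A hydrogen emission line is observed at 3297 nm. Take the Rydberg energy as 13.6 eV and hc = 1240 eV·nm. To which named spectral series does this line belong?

ΔE = 1240/3297 = 0.3761 eV.
This matches 13.6 × (1/5² − 1/9²), so n_f = 5: the Pfund series.

Pfund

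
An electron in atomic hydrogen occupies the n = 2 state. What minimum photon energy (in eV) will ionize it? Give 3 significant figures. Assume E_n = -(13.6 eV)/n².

E_2 = −13.60/4 = −3.40 eV, so ionization (to E = 0) requires 3.40 eV.

3.40 eV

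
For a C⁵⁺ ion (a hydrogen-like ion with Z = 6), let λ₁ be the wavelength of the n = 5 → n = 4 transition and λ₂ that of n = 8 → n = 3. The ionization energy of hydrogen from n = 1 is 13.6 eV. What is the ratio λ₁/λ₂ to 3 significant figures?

4.24

λ ∝ 1/ΔE ∝ 1/(1/n_f² − 1/n_i²), and the Z² and hc factors cancel in the ratio.
λ₁/λ₂ = (1/3² − 1/8²)/(1/4² − 1/5²) = 0.09549/0.02250 = 4.24.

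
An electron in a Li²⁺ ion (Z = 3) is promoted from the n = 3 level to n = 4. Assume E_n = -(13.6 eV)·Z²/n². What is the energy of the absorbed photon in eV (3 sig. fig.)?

5.95 eV

The Bohr energies scale as Z², so for Z = 3: E_n = −122.4/n² eV.
E_4 = −122.4/16 = −7.650 eV and E_3 = −122.4/9 = −13.60 eV.
The photon energy is |E_4 − E_3| = 5.95 eV.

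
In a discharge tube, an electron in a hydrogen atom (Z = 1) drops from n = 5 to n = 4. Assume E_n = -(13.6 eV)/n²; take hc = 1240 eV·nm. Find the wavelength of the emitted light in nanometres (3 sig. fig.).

4050 nm

ΔE = 13.60 × (1/4² − 1/5²) = 13.60 × 0.02250 = 0.3060 eV.
λ = hc/ΔE = 1240 / 0.3060 = 4050 nm.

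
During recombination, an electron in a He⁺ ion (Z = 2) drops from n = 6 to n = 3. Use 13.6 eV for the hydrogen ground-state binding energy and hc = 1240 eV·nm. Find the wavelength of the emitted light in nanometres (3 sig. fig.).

274 nm

For Z = 2 the level energies scale as Z², so the effective Rydberg energy is 13.6 × 4 = 54.40 eV.
ΔE = 54.40 × (1/3² − 1/6²) = 54.40 × 0.08333 = 4.533 eV.
λ = hc/ΔE = 1240 / 4.533 = 274 nm.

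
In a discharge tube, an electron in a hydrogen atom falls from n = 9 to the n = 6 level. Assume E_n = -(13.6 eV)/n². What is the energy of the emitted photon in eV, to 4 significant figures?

0.2099 eV

E_9 = −13.60/81 = −0.1679 eV and E_6 = −13.60/36 = −0.3778 eV.
The photon energy is |E_9 − E_6| = 0.2099 eV.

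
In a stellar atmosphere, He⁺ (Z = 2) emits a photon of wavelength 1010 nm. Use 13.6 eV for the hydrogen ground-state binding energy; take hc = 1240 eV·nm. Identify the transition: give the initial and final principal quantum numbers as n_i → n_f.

n_i = 5, n_f = 4

The photon energy is ΔE = hc/λ = 1240 / 1010 = 1.228 eV.
With Z = 2, ΔE = 54.40 × (1/n_f² − 1/n_i²), so 1/n_f² − 1/n_i² = 0.02257.
Trying n_f = 4 gives 1/n_i² = 0.03993, i.e. n_i ≈ 5; this pair matches.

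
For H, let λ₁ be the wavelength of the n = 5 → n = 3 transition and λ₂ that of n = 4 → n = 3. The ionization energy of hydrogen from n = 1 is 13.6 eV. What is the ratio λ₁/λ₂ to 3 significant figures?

0.684

λ ∝ 1/ΔE ∝ 1/(1/n_f² − 1/n_i²), and the Z² and hc factors cancel in the ratio.
λ₁/λ₂ = (1/3² − 1/4²)/(1/3² − 1/5²) = 0.04861/0.07111 = 0.684.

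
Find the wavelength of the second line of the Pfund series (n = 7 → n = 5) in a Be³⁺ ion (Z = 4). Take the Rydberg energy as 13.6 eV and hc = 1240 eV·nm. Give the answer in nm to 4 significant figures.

290.9 nm

The Pfund series terminates on n_f = 5; the second line has n_i = 5+2 = 7.
ΔE = 217.6 × (1/5² − 1/7²) = 4.263 eV.
λ = 1240 / 4.263 = 290.9 nm.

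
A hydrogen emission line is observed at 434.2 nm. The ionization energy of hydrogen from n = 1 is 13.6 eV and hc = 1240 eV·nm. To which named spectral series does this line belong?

Balmer

ΔE = 1240/434.2 = 2.856 eV.
This matches 13.6 × (1/2² − 1/5²), so n_f = 2: the Balmer series.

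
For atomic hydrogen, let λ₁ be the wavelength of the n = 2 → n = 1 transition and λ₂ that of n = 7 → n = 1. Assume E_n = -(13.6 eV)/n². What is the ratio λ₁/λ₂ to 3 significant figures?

1.31

λ ∝ 1/ΔE ∝ 1/(1/n_f² − 1/n_i²), and the Z² and hc factors cancel in the ratio.
λ₁/λ₂ = (1/1² − 1/7²)/(1/1² − 1/2²) = 0.9796/0.7500 = 1.31.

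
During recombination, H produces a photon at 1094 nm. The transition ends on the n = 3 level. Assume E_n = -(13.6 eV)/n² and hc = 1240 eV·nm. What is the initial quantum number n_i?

The photon energy is ΔE = hc/λ = 1240 / 1094 = 1.133 eV.
With Z = 1, ΔE = 13.60 × (1/n_f² − 1/n_i²), so 1/n_f² − 1/n_i² = 0.08334.
With n_f = 3: 1/n_i² = 1/9 − 0.08334 = 0.02777, so n_i ≈ 6.00.

n_i = 6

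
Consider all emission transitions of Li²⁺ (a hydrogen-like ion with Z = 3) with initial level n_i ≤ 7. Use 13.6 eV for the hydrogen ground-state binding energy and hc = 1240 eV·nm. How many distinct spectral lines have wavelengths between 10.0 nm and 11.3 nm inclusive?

Enumerate all n_i → n_f pairs with 1 ≤ n_f < n_i ≤ 7 and compute λ = 1240 / [13.6·9·(1/n_f² − 1/n_i²)].
Lines falling in [10.0, 11.3] nm: 7→1 (10.34 nm), 6→1 (10.42 nm), 5→1 (10.55 nm), 4→1 (10.81 nm).

4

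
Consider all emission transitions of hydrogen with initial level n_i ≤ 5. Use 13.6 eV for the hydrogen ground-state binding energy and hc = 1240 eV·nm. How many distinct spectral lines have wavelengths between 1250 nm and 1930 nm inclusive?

2

Enumerate all n_i → n_f pairs with 1 ≤ n_f < n_i ≤ 5 and compute λ = 1240 / [13.6·1·(1/n_f² − 1/n_i²)].
Lines falling in [1250, 1930] nm: 5→3 (1282 nm), 4→3 (1876 nm).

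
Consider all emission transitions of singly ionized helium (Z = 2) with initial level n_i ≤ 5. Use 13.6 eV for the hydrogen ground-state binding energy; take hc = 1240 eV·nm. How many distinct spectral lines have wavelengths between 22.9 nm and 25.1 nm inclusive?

2

Enumerate all n_i → n_f pairs with 1 ≤ n_f < n_i ≤ 5 and compute λ = 1240 / [13.6·4·(1/n_f² − 1/n_i²)].
Lines falling in [22.9, 25.1] nm: 5→1 (23.74 nm), 4→1 (24.31 nm).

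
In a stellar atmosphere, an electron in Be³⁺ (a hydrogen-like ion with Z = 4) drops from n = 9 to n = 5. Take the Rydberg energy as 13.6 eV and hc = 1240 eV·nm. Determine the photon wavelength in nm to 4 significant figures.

For Z = 4 the level energies scale as Z², so the effective Rydberg energy is 13.6 × 16 = 217.6 eV.
ΔE = 217.6 × (1/5² − 1/9²) = 217.6 × 0.02765 = 6.018 eV.
λ = hc/ΔE = 1240 / 6.018 = 206.1 nm.

206.1 nm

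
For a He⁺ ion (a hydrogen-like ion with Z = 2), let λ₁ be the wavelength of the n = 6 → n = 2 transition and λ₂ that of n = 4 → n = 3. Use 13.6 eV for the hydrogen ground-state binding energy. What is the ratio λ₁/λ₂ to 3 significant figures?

λ ∝ 1/ΔE ∝ 1/(1/n_f² − 1/n_i²), and the Z² and hc factors cancel in the ratio.
λ₁/λ₂ = (1/3² − 1/4²)/(1/2² − 1/6²) = 0.04861/0.2222 = 0.219.

0.219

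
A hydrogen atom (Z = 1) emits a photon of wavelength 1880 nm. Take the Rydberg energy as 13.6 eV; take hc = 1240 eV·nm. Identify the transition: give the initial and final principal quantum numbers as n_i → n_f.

n_i = 4, n_f = 3

The photon energy is ΔE = hc/λ = 1240 / 1880 = 0.6596 eV.
With Z = 1, ΔE = 13.60 × (1/n_f² − 1/n_i²), so 1/n_f² − 1/n_i² = 0.04850.
Trying n_f = 3 gives 1/n_i² = 0.06261, i.e. n_i ≈ 4; this pair matches.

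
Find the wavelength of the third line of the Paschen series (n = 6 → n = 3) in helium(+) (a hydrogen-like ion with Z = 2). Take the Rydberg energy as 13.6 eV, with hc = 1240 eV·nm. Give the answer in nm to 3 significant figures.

274 nm

The Paschen series terminates on n_f = 3; the third line has n_i = 3+3 = 6.
ΔE = 54.40 × (1/3² − 1/6²) = 4.533 eV.
λ = 1240 / 4.533 = 274 nm.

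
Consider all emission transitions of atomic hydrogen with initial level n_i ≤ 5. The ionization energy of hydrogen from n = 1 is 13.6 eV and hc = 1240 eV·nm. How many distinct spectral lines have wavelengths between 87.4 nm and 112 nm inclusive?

3

Enumerate all n_i → n_f pairs with 1 ≤ n_f < n_i ≤ 5 and compute λ = 1240 / [13.6·1·(1/n_f² − 1/n_i²)].
Lines falling in [87.4, 112] nm: 5→1 (94.98 nm), 4→1 (97.25 nm), 3→1 (102.6 nm).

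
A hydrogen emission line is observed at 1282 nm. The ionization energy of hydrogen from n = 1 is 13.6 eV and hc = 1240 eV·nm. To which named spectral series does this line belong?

Paschen

ΔE = 1240/1282 = 0.9672 eV.
This matches 13.6 × (1/3² − 1/5²), so n_f = 3: the Paschen series.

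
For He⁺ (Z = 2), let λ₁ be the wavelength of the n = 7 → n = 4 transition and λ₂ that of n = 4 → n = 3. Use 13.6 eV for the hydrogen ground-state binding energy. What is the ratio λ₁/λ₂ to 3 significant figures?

λ ∝ 1/ΔE ∝ 1/(1/n_f² − 1/n_i²), and the Z² and hc factors cancel in the ratio.
λ₁/λ₂ = (1/3² − 1/4²)/(1/4² − 1/7²) = 0.04861/0.04209 = 1.15.

1.15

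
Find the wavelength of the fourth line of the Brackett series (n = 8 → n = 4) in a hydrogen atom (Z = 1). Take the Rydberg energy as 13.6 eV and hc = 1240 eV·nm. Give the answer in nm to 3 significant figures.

1950 nm

The Brackett series terminates on n_f = 4; the fourth line has n_i = 4+4 = 8.
ΔE = 13.60 × (1/4² − 1/8²) = 0.6375 eV.
λ = 1240 / 0.6375 = 1950 nm.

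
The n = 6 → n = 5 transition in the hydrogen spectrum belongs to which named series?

Pfund

The series is set by the lower level: n_f = 5 is the Pfund series.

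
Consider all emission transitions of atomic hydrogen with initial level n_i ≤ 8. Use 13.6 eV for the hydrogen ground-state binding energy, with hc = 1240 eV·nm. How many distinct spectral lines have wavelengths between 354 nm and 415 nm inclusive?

Enumerate all n_i → n_f pairs with 1 ≤ n_f < n_i ≤ 8 and compute λ = 1240 / [13.6·1·(1/n_f² − 1/n_i²)].
Lines falling in [354, 415] nm: 8→2 (389.0 nm), 7→2 (397.1 nm), 6→2 (410.3 nm).

3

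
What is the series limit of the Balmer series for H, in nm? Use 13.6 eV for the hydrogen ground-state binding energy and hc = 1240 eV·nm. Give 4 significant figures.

364.7 nm

The Balmer series has lower level n_f = 2; the series limit corresponds to n_i → ∞.
ΔE_max = 13.6 × 1 / 2² = 3.400 eV.
λ_min = 1240 / 3.400 = 364.7 nm.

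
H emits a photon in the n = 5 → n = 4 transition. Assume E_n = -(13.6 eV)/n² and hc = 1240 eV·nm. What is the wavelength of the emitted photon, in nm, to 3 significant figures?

4050 nm

ΔE = 13.60 × (1/4² − 1/5²) = 13.60 × 0.02250 = 0.3060 eV.
λ = hc/ΔE = 1240 / 0.3060 = 4050 nm.
This line belongs to the Brackett series.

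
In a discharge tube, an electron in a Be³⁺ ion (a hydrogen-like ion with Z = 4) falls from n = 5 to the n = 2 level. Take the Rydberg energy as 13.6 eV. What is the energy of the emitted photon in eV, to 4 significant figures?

45.70 eV

The Bohr energies scale as Z², so for Z = 4: E_n = −217.6/n² eV.
E_5 = −217.6/25 = −8.704 eV and E_2 = −217.6/4 = −54.40 eV.
The photon energy is |E_5 − E_2| = 45.70 eV.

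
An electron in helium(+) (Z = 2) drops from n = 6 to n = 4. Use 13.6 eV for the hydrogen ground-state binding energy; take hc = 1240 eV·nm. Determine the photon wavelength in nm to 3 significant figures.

656 nm

For Z = 2 the level energies scale as Z², so the effective Rydberg energy is 13.6 × 4 = 54.40 eV.
ΔE = 54.40 × (1/4² − 1/6²) = 54.40 × 0.03472 = 1.889 eV.
λ = hc/ΔE = 1240 / 1.889 = 656 nm.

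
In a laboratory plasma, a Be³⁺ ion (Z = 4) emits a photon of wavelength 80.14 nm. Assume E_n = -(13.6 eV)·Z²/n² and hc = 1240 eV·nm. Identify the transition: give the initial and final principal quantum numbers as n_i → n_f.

The photon energy is ΔE = hc/λ = 1240 / 80.14 = 15.47 eV.
With Z = 4, ΔE = 217.6 × (1/n_f² − 1/n_i²), so 1/n_f² − 1/n_i² = 0.07111.
Trying n_f = 3 gives 1/n_i² = 0.04000, i.e. n_i ≈ 5; this pair matches.

n_i = 5, n_f = 3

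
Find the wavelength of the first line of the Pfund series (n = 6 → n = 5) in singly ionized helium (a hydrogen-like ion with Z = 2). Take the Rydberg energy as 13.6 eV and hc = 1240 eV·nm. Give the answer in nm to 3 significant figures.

1860 nm

The Pfund series terminates on n_f = 5; the first line has n_i = 5+1 = 6.
ΔE = 54.40 × (1/5² − 1/6²) = 0.6649 eV.
λ = 1240 / 0.6649 = 1860 nm.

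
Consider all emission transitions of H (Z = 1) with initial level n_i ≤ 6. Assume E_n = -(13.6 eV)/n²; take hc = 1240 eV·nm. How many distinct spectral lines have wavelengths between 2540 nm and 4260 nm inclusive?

Enumerate all n_i → n_f pairs with 1 ≤ n_f < n_i ≤ 6 and compute λ = 1240 / [13.6·1·(1/n_f² − 1/n_i²)].
Lines falling in [2540, 4260] nm: 6→4 (2626 nm), 5→4 (4052 nm).

2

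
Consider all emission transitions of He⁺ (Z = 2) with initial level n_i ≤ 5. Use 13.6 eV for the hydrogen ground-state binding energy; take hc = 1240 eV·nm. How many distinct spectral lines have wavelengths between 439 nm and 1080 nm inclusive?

Enumerate all n_i → n_f pairs with 1 ≤ n_f < n_i ≤ 5 and compute λ = 1240 / [13.6·4·(1/n_f² − 1/n_i²)].
Lines falling in [439, 1080] nm: 4→3 (468.9 nm), 5→4 (1013 nm).

2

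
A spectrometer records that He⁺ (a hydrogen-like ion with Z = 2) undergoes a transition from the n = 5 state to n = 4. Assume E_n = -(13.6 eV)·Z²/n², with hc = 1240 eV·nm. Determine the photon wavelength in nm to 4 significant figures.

1013 nm

For Z = 2 the level energies scale as Z², so the effective Rydberg energy is 13.6 × 4 = 54.40 eV.
ΔE = 54.40 × (1/4² − 1/5²) = 54.40 × 0.02250 = 1.224 eV.
λ = hc/ΔE = 1240 / 1.224 = 1013 nm.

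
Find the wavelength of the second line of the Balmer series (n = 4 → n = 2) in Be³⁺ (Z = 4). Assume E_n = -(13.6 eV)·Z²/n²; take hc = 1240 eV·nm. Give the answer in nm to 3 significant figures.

30.4 nm

The Balmer series terminates on n_f = 2; the second line has n_i = 2+2 = 4.
ΔE = 217.6 × (1/2² − 1/4²) = 40.80 eV.
λ = 1240 / 40.80 = 30.4 nm.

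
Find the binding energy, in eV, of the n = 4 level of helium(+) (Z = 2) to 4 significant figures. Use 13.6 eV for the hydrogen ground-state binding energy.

E_n = −13.6 Z²/n² = −54.40/n² eV for Z = 2.
E_4 = −54.40/16 = −3.400 eV, so ionization (to E = 0) requires 3.400 eV.

3.400 eV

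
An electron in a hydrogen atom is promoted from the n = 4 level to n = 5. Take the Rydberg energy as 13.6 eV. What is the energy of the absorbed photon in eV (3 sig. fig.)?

0.306 eV

E_5 = −13.60/25 = −0.5440 eV and E_4 = −13.60/16 = −0.8500 eV.
The photon energy is |E_5 − E_4| = 0.306 eV.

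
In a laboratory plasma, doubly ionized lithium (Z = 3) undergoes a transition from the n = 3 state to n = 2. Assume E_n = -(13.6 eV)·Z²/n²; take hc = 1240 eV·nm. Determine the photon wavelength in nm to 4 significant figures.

For Z = 3 the level energies scale as Z², so the effective Rydberg energy is 13.6 × 9 = 122.4 eV.
ΔE = 122.4 × (1/2² − 1/3²) = 122.4 × 0.1389 = 17.00 eV.
λ = hc/ΔE = 1240 / 17.00 = 72.94 nm.

72.94 nm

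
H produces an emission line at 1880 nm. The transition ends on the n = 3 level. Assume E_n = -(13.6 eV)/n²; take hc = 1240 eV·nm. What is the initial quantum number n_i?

The photon energy is ΔE = hc/λ = 1240 / 1880 = 0.6596 eV.
With Z = 1, ΔE = 13.60 × (1/n_f² − 1/n_i²), so 1/n_f² − 1/n_i² = 0.04850.
With n_f = 3: 1/n_i² = 1/9 − 0.04850 = 0.06261, so n_i ≈ 4.00.

n_i = 4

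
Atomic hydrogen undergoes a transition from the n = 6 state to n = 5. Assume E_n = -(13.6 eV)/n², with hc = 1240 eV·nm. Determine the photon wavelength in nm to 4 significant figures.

7460 nm

ΔE = 13.60 × (1/5² − 1/6²) = 13.60 × 0.01222 = 0.1662 eV.
λ = hc/ΔE = 1240 / 0.1662 = 7460 nm.
This line belongs to the Pfund series.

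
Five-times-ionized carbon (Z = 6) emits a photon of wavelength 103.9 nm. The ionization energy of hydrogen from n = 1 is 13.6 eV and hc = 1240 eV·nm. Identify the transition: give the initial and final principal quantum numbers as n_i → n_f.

n_i = 8, n_f = 5

The photon energy is ΔE = hc/λ = 1240 / 103.9 = 11.93 eV.
With Z = 6, ΔE = 489.6 × (1/n_f² − 1/n_i²), so 1/n_f² − 1/n_i² = 0.02438.
Trying n_f = 5 gives 1/n_i² = 0.01562, i.e. n_i ≈ 8; this pair matches.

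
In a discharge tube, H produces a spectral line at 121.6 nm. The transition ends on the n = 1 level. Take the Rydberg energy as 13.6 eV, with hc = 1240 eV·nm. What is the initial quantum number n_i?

The photon energy is ΔE = hc/λ = 1240 / 121.6 = 10.20 eV.
With Z = 1, ΔE = 13.60 × (1/n_f² − 1/n_i²), so 1/n_f² − 1/n_i² = 0.7498.
With n_f = 1: 1/n_i² = 1/1 − 0.7498 = 0.2502, so n_i ≈ 2.00.

n_i = 2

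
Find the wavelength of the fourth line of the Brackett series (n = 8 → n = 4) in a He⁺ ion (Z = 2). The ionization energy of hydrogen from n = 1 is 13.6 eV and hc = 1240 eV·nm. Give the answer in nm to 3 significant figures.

The Brackett series terminates on n_f = 4; the fourth line has n_i = 4+4 = 8.
ΔE = 54.40 × (1/4² − 1/8²) = 2.550 eV.
λ = 1240 / 2.550 = 486 nm.

486 nm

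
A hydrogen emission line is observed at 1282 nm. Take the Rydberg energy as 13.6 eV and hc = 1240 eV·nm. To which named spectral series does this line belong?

Paschen

ΔE = 1240/1282 = 0.9672 eV.
This matches 13.6 × (1/3² − 1/5²), so n_f = 3: the Paschen series.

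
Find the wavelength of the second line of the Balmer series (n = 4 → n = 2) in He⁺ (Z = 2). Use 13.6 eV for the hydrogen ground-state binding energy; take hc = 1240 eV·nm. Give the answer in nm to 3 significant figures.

122 nm

The Balmer series terminates on n_f = 2; the second line has n_i = 2+2 = 4.
ΔE = 54.40 × (1/2² − 1/4²) = 10.20 eV.
λ = 1240 / 10.20 = 122 nm.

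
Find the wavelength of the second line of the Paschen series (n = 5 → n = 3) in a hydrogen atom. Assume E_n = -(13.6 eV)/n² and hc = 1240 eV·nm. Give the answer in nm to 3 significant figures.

1280 nm

The Paschen series terminates on n_f = 3; the second line has n_i = 3+2 = 5.
ΔE = 13.60 × (1/3² − 1/5²) = 0.9671 eV.
λ = 1240 / 0.9671 = 1280 nm.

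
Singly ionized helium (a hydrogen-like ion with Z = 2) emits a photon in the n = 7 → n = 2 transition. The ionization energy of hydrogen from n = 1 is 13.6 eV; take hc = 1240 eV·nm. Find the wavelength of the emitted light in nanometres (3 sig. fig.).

For Z = 2 the level energies scale as Z², so the effective Rydberg energy is 13.6 × 4 = 54.40 eV.
ΔE = 54.40 × (1/2² − 1/7²) = 54.40 × 0.2296 = 12.49 eV.
λ = hc/ΔE = 1240 / 12.49 = 99.3 nm.

99.3 nm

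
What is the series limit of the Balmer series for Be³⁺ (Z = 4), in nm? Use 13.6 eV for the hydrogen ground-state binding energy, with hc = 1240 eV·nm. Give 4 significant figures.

22.79 nm

The Balmer series has lower level n_f = 2; the series limit corresponds to n_i → ∞.
ΔE_max = 13.6 × 16 / 2² = 54.40 eV.
λ_min = 1240 / 54.40 = 22.79 nm.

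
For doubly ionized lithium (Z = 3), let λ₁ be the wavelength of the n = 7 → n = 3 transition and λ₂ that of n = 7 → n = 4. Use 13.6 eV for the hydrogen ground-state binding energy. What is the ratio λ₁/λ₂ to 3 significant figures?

λ ∝ 1/ΔE ∝ 1/(1/n_f² − 1/n_i²), and the Z² and hc factors cancel in the ratio.
λ₁/λ₂ = (1/4² − 1/7²)/(1/3² − 1/7²) = 0.04209/0.09070 = 0.464.

0.464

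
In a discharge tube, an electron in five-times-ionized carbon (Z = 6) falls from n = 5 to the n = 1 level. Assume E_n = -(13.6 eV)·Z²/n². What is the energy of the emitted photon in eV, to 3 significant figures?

The Bohr energies scale as Z², so for Z = 6: E_n = −489.6/n² eV.
E_5 = −489.6/25 = −19.58 eV and E_1 = −489.6/1 = −489.6 eV.
The photon energy is |E_5 − E_1| = 470 eV.

470 eV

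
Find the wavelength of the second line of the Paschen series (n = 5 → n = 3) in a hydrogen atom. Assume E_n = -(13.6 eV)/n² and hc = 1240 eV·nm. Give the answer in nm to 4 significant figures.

The Paschen series terminates on n_f = 3; the second line has n_i = 3+2 = 5.
ΔE = 13.60 × (1/3² − 1/5²) = 0.9671 eV.
λ = 1240 / 0.9671 = 1282 nm.

1282 nm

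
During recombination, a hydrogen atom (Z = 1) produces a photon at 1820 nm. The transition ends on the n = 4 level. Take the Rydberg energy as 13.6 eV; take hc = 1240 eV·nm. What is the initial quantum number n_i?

n_i = 9

The photon energy is ΔE = hc/λ = 1240 / 1820 = 0.6813 eV.
With Z = 1, ΔE = 13.60 × (1/n_f² − 1/n_i²), so 1/n_f² − 1/n_i² = 0.05010.
With n_f = 4: 1/n_i² = 1/16 − 0.05010 = 0.01240, so n_i ≈ 8.98.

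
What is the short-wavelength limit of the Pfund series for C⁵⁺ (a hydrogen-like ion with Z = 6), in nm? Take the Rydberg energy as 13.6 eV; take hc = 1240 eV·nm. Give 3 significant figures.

63.3 nm

The Pfund series has lower level n_f = 5; the series limit corresponds to n_i → ∞.
ΔE_max = 13.6 × 36 / 5² = 19.58 eV.
λ_min = 1240 / 19.58 = 63.3 nm.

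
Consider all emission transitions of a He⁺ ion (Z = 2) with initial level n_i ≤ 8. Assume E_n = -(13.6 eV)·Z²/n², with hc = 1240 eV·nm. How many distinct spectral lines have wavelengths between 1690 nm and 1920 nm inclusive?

Enumerate all n_i → n_f pairs with 1 ≤ n_f < n_i ≤ 8 and compute λ = 1240 / [13.6·4·(1/n_f² − 1/n_i²)].
Lines falling in [1690, 1920] nm: 6→5 (1865 nm), 8→6 (1876 nm).

2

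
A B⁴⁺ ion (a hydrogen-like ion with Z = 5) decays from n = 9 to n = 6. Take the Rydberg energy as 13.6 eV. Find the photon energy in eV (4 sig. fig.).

The Bohr energies scale as Z², so for Z = 5: E_n = −340.0/n² eV.
E_9 = −340.0/81 = −4.198 eV and E_6 = −340.0/36 = −9.444 eV.
The photon energy is |E_9 − E_6| = 5.247 eV.

5.247 eV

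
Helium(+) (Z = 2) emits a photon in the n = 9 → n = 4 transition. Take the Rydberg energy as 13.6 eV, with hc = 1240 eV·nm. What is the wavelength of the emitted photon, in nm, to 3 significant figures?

454 nm

For Z = 2 the level energies scale as Z², so the effective Rydberg energy is 13.6 × 4 = 54.40 eV.
ΔE = 54.40 × (1/4² − 1/9²) = 54.40 × 0.05015 = 2.728 eV.
λ = hc/ΔE = 1240 / 2.728 = 454 nm.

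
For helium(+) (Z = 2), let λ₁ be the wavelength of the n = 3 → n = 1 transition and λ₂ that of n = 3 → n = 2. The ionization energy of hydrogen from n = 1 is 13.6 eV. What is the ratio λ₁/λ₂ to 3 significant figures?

λ ∝ 1/ΔE ∝ 1/(1/n_f² − 1/n_i²), and the Z² and hc factors cancel in the ratio.
λ₁/λ₂ = (1/2² − 1/3²)/(1/1² − 1/3²) = 0.1389/0.8889 = 0.156.

0.156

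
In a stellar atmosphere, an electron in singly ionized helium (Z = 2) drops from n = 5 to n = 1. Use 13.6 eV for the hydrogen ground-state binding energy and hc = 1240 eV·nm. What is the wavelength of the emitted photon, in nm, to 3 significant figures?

23.7 nm

For Z = 2 the level energies scale as Z², so the effective Rydberg energy is 13.6 × 4 = 54.40 eV.
ΔE = 54.40 × (1/1² − 1/5²) = 54.40 × 0.9600 = 52.22 eV.
λ = hc/ΔE = 1240 / 52.22 = 23.7 nm.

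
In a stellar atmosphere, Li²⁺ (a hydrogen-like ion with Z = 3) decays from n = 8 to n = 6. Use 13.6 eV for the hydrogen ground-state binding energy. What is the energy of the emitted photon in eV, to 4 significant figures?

1.488 eV

The Bohr energies scale as Z², so for Z = 3: E_n = −122.4/n² eV.
E_8 = −122.4/64 = −1.913 eV and E_6 = −122.4/36 = −3.400 eV.
The photon energy is |E_8 − E_6| = 1.488 eV.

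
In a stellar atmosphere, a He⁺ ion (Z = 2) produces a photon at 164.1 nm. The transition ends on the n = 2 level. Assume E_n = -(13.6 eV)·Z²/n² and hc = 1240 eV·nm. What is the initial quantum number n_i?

The photon energy is ΔE = hc/λ = 1240 / 164.1 = 7.556 eV.
With Z = 2, ΔE = 54.40 × (1/n_f² − 1/n_i²), so 1/n_f² − 1/n_i² = 0.1389.
With n_f = 2: 1/n_i² = 1/4 − 0.1389 = 0.1111, so n_i ≈ 3.00.

n_i = 3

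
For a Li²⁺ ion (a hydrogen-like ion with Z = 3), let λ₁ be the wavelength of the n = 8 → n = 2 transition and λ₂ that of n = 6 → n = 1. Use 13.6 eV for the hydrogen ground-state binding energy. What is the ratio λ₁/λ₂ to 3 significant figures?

4.15

λ ∝ 1/ΔE ∝ 1/(1/n_f² − 1/n_i²), and the Z² and hc factors cancel in the ratio.
λ₁/λ₂ = (1/1² − 1/6²)/(1/2² − 1/8²) = 0.9722/0.2344 = 4.15.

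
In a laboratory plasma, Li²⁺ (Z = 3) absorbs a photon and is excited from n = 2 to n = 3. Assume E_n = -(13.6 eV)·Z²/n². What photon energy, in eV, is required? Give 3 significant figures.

The Bohr energies scale as Z², so for Z = 3: E_n = −122.4/n² eV.
E_3 = −122.4/9 = −13.60 eV and E_2 = −122.4/4 = −30.60 eV.
The photon energy is |E_3 − E_2| = 17.0 eV.

17.0 eV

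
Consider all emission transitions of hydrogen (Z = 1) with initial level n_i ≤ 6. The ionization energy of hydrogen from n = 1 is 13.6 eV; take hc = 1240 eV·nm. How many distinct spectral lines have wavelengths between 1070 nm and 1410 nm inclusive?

2

Enumerate all n_i → n_f pairs with 1 ≤ n_f < n_i ≤ 6 and compute λ = 1240 / [13.6·1·(1/n_f² − 1/n_i²)].
Lines falling in [1070, 1410] nm: 6→3 (1094 nm), 5→3 (1282 nm).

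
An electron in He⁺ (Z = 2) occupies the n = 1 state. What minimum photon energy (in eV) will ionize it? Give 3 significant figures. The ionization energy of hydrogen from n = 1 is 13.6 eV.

54.4 eV

E_n = −13.6 Z²/n² = −54.40/n² eV for Z = 2.
E_1 = −54.40/1 = −54.4 eV, so ionization (to E = 0) requires 54.4 eV.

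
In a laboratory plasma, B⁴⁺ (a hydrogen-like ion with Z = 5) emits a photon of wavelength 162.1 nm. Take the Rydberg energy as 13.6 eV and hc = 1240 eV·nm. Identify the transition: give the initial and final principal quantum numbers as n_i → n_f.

The photon energy is ΔE = hc/λ = 1240 / 162.1 = 7.650 eV.
With Z = 5, ΔE = 340.0 × (1/n_f² − 1/n_i²), so 1/n_f² − 1/n_i² = 0.02250.
Trying n_f = 4 gives 1/n_i² = 0.04000, i.e. n_i ≈ 5; this pair matches.

n_i = 5, n_f = 4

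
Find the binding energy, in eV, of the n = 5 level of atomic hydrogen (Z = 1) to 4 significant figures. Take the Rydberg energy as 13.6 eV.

E_5 = −13.60/25 = −0.5440 eV, so ionization (to E = 0) requires 0.5440 eV.

0.5440 eV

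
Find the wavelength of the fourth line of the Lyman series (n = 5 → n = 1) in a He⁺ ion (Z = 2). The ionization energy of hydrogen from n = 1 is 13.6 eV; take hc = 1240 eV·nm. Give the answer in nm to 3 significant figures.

23.7 nm

The Lyman series terminates on n_f = 1; the fourth line has n_i = 1+4 = 5.
ΔE = 54.40 × (1/1² − 1/5²) = 52.22 eV.
λ = 1240 / 52.22 = 23.7 nm.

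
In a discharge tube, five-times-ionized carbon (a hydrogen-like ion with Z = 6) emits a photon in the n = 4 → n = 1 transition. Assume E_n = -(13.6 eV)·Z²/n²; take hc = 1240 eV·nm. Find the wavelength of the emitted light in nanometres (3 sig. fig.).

2.70 nm

For Z = 6 the level energies scale as Z², so the effective Rydberg energy is 13.6 × 36 = 489.6 eV.
ΔE = 489.6 × (1/1² − 1/4²) = 489.6 × 0.9375 = 459.0 eV.
λ = hc/ΔE = 1240 / 459.0 = 2.70 nm.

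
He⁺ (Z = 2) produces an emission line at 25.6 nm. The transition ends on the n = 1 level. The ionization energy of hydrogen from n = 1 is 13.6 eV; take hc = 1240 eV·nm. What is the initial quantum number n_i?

The photon energy is ΔE = hc/λ = 1240 / 25.6 = 48.44 eV.
With Z = 2, ΔE = 54.40 × (1/n_f² − 1/n_i²), so 1/n_f² − 1/n_i² = 0.8904.
With n_f = 1: 1/n_i² = 1/1 − 0.8904 = 0.1096, so n_i ≈ 3.02.

n_i = 3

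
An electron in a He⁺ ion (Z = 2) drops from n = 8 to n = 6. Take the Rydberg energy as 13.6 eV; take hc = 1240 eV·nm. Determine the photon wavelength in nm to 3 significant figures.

For Z = 2 the level energies scale as Z², so the effective Rydberg energy is 13.6 × 4 = 54.40 eV.
ΔE = 54.40 × (1/6² − 1/8²) = 54.40 × 0.01215 = 0.6611 eV.
λ = hc/ΔE = 1240 / 0.6611 = 1880 nm.

1880 nm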